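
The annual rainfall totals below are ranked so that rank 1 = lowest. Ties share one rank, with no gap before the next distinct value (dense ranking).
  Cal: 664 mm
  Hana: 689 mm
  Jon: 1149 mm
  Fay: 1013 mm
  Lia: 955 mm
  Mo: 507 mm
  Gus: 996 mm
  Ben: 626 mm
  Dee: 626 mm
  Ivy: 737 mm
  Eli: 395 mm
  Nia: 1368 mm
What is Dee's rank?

3

Sorted (ascending): 395, 507, 626, 626, 664, 689, 737, 955, 996, 1013, 1149, 1368
The 2 values of 626 share dense rank 3.
Remaining distinct values take the next consecutive integers.
Dee has value 626 mm → rank 3.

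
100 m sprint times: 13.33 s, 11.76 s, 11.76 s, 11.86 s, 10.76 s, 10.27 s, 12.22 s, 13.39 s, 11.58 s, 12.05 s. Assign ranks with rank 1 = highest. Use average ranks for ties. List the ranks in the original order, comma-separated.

Sorted (descending): 13.39, 13.33, 12.22, 12.05, 11.86, 11.76, 11.76, 11.58, 10.76, 10.27
The 2 values of 11.76 occupy positions 6–7 → average rank (6+7)/2 = 6.5.

2, 6.5, 6.5, 5, 9, 10, 3, 1, 8, 4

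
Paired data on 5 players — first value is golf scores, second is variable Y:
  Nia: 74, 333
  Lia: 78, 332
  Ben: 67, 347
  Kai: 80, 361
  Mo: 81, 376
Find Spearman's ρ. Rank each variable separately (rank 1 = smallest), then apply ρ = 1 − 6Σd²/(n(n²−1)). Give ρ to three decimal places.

Ranks of variable 1: 2, 3, 1, 4, 5
Ranks of variable 2: 2, 1, 3, 4, 5
d = r₁ − r₂: 0, 2, -2, 0, 0
d²: 0, 4, 4, 0, 0; Σd² = 8
ρ = 1 − 6·8/(5·24) = 1 − 48/120 = 0.600

0.600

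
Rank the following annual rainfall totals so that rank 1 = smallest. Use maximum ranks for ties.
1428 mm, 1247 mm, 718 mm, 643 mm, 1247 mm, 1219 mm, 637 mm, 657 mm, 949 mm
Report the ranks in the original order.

9, 8, 4, 2, 8, 6, 1, 3, 5

Sorted (ascending): 637, 643, 657, 718, 949, 1219, 1247, 1247, 1428
The 2 values of 1247 occupy positions 7–8 → each gets rank 8.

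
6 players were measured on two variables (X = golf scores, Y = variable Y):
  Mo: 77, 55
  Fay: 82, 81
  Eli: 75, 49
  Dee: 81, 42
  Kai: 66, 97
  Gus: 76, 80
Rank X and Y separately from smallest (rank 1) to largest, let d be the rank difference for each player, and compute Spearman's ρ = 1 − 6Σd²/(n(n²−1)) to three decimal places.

-0.257

Ranks of variable 1: 4, 6, 2, 5, 1, 3
Ranks of variable 2: 3, 5, 2, 1, 6, 4
d = r₁ − r₂: 1, 1, 0, 4, -5, -1
d²: 1, 1, 0, 16, 25, 1; Σd² = 44
ρ = 1 − 6·44/(6·35) = 1 − 264/210 = -0.257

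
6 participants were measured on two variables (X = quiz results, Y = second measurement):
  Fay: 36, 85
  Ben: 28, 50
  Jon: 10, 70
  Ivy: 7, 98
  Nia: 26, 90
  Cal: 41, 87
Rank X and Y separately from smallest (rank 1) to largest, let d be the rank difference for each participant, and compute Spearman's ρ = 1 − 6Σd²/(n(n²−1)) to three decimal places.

-0.314

Ranks of variable 1: 5, 4, 2, 1, 3, 6
Ranks of variable 2: 3, 1, 2, 6, 5, 4
d = r₁ − r₂: 2, 3, 0, -5, -2, 2
d²: 4, 9, 0, 25, 4, 4; Σd² = 46
ρ = 1 − 6·46/(6·35) = 1 − 276/210 = -0.314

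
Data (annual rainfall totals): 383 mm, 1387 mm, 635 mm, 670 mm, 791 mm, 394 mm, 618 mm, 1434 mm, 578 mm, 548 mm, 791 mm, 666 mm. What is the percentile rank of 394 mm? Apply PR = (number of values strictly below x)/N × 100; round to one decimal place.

N = 12.
Strictly below 394: 1. Equal to 394: 1.
PR = 1/12 × 100 = 8.3

8.3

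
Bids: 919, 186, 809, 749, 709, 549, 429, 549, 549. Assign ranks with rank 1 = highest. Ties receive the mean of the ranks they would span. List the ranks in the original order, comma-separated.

1, 9, 2, 3, 4, 6, 8, 6, 6

Sorted (descending): 919, 809, 749, 709, 549, 549, 549, 429, 186
The 3 values of 549 occupy positions 5–7 → average rank 6.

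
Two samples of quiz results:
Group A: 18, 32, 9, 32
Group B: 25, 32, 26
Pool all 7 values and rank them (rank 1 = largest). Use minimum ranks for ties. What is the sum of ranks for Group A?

Sorted (descending): 32, 32, 32, 26, 25, 18, 9
The 3 values of 32 occupy positions 1–3 → each gets rank 1.
Group A values → pooled ranks: 18→6, 32→1, 9→7, 32→1
Rank sum = 6 + 1 + 7 + 1 = 15

15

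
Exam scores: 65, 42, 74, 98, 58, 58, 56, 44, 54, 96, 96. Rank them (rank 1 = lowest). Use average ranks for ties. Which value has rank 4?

56

Sorted (ascending): 42, 44, 54, 56, 58, 58, 65, 74, 96, 96, 98
The 2 values of 58 occupy positions 5–6 → average rank (5+6)/2 = 5.5.
The 2 values of 96 occupy positions 9–10 → average rank (9+10)/2 = 9.5.
Rank 4 → value 56.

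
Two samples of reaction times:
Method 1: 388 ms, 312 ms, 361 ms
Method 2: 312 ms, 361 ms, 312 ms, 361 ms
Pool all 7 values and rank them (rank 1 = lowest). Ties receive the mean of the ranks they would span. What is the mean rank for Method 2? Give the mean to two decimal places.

3.50

Sorted (ascending): 312, 312, 312, 361, 361, 361, 388
The 3 values of 312 occupy positions 1–3 → average rank 2.
The 3 values of 361 occupy positions 4–6 → average rank 5.
Method 2 values → pooled ranks: 312→2, 361→5, 312→2, 361→5
Mean rank = (2 + 5 + 2 + 5) / 4 = 3.50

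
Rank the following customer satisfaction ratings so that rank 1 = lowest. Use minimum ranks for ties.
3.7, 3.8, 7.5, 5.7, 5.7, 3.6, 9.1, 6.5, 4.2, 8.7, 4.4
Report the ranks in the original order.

2, 3, 9, 6, 6, 1, 11, 8, 4, 10, 5

Sorted (ascending): 3.6, 3.7, 3.8, 4.2, 4.4, 5.7, 5.7, 6.5, 7.5, 8.7, 9.1
The 2 values of 5.7 occupy positions 6–7 → each gets rank 6.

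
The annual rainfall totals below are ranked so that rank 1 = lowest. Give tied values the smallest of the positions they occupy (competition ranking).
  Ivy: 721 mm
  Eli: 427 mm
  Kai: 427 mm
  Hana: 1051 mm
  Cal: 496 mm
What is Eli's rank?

Sorted (ascending): 427, 427, 496, 721, 1051
The 2 values of 427 occupy positions 1–2 → each gets rank 1.
Eli has value 427 mm → rank 1.

1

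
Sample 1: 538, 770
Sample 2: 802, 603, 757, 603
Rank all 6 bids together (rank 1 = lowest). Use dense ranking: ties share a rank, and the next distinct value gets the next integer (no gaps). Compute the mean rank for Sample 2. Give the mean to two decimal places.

3.00

Sorted (ascending): 538, 603, 603, 757, 770, 802
The 2 values of 603 share dense rank 2.
Remaining distinct values take the next consecutive integers.
Sample 2 values → pooled ranks: 802→5, 603→2, 757→3, 603→2
Mean rank = (5 + 2 + 3 + 2) / 4 = 3.00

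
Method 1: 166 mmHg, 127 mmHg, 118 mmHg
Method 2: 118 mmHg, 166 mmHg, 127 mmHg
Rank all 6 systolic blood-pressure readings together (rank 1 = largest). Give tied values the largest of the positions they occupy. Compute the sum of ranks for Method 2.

12

Sorted (descending): 166, 166, 127, 127, 118, 118
The 2 values of 166 occupy positions 1–2 → each gets rank 2.
The 2 values of 127 occupy positions 3–4 → each gets rank 4.
The 2 values of 118 occupy positions 5–6 → each gets rank 6.
Method 2 values → pooled ranks: 118→6, 166→2, 127→4
Rank sum = 6 + 2 + 4 = 12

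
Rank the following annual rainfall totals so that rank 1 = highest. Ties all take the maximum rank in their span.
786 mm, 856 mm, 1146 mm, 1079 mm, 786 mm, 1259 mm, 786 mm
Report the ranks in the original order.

7, 4, 2, 3, 7, 1, 7

Sorted (descending): 1259, 1146, 1079, 856, 786, 786, 786
The 3 values of 786 occupy positions 5–7 → each gets rank 7.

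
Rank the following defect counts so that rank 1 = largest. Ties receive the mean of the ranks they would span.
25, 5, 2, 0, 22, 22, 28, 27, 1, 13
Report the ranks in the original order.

Sorted (descending): 28, 27, 25, 22, 22, 13, 5, 2, 1, 0
The 2 values of 22 occupy positions 4–5 → average rank (4+5)/2 = 4.5.

3, 7, 8, 10, 4.5, 4.5, 1, 2, 9, 6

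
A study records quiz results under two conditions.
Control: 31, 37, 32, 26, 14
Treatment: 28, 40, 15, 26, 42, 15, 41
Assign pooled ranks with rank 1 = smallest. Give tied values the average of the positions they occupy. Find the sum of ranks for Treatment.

48.5

Sorted (ascending): 14, 15, 15, 26, 26, 28, 31, 32, 37, 40, 41, 42
The 2 values of 15 occupy positions 2–3 → average rank (2+3)/2 = 2.5.
The 2 values of 26 occupy positions 4–5 → average rank (4+5)/2 = 4.5.
Treatment values → pooled ranks: 28→6, 40→10, 15→2.5, 26→4.5, 42→12, 15→2.5, 41→11
Rank sum = 6 + 10 + 2.5 + 4.5 + 12 + 2.5 + 11 = 48.5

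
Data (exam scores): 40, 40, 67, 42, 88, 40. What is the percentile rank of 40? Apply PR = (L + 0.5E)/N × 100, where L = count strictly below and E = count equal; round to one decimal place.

25.0

N = 6.
Strictly below 40: 0. Equal to 40: 3.
PR = (0 + 0.5·3)/6 × 100 = 25.0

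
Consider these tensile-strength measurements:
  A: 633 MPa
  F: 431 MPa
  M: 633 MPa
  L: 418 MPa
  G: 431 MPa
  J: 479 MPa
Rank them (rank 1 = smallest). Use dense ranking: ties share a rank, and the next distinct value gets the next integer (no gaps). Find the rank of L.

1

Sorted (ascending): 418, 431, 431, 479, 633, 633
The 2 values of 431 share dense rank 2.
The 2 values of 633 share dense rank 4.
Remaining distinct values take the next consecutive integers.
L has value 418 MPa → rank 1.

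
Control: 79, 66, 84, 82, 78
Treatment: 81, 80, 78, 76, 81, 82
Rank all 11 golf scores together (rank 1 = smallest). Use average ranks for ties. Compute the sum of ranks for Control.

30

Sorted (ascending): 66, 76, 78, 78, 79, 80, 81, 81, 82, 82, 84
The 2 values of 78 occupy positions 3–4 → average rank (3+4)/2 = 3.5.
The 2 values of 81 occupy positions 7–8 → average rank (7+8)/2 = 7.5.
The 2 values of 82 occupy positions 9–10 → average rank (9+10)/2 = 9.5.
Control values → pooled ranks: 79→5, 66→1, 84→11, 82→9.5, 78→3.5
Rank sum = 5 + 1 + 11 + 9.5 + 3.5 = 30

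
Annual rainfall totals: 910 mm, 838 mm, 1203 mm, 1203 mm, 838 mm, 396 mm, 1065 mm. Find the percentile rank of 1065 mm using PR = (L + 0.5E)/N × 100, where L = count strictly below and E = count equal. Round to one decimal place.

64.3

N = 7.
Strictly below 1065: 4. Equal to 1065: 1.
PR = (4 + 0.5·1)/7 × 100 = 64.3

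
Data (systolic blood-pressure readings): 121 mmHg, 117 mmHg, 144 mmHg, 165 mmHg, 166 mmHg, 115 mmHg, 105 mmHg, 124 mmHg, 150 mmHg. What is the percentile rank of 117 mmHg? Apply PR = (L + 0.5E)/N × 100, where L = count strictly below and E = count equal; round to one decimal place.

N = 9.
Strictly below 117: 2. Equal to 117: 1.
PR = (2 + 0.5·1)/9 × 100 = 27.8

27.8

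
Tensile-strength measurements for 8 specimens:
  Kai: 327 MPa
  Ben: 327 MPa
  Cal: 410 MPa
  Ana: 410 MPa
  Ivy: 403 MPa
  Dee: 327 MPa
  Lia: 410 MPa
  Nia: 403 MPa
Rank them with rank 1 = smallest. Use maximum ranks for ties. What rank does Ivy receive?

5

Sorted (ascending): 327, 327, 327, 403, 403, 410, 410, 410
The 3 values of 327 occupy positions 1–3 → each gets rank 3.
The 2 values of 403 occupy positions 4–5 → each gets rank 5.
The 3 values of 410 occupy positions 6–8 → each gets rank 8.
Ivy has value 403 MPa → rank 5.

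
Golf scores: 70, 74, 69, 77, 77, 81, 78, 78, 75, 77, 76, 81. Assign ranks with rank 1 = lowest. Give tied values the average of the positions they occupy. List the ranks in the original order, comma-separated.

2, 3, 1, 7, 7, 11.5, 9.5, 9.5, 4, 7, 5, 11.5

Sorted (ascending): 69, 70, 74, 75, 76, 77, 77, 77, 78, 78, 81, 81
The 3 values of 77 occupy positions 6–8 → average rank 7.
The 2 values of 78 occupy positions 9–10 → average rank (9+10)/2 = 9.5.
The 2 values of 81 occupy positions 11–12 → average rank (11+12)/2 = 11.5.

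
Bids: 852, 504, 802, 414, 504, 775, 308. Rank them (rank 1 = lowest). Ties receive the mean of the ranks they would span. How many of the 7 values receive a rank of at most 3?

Sorted (ascending): 308, 414, 504, 504, 775, 802, 852
The 2 values of 504 occupy positions 3–4 → average rank (3+4)/2 = 3.5.
Ranks ≤ 3: {1, 2} → 2 values.

2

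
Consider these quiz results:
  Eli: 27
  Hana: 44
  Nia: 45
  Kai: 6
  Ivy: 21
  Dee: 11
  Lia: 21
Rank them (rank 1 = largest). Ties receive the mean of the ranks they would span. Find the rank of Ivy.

4.5

Sorted (descending): 45, 44, 27, 21, 21, 11, 6
The 2 values of 21 occupy positions 4–5 → average rank (4+5)/2 = 4.5.
Ivy has value 21 → rank 4.5.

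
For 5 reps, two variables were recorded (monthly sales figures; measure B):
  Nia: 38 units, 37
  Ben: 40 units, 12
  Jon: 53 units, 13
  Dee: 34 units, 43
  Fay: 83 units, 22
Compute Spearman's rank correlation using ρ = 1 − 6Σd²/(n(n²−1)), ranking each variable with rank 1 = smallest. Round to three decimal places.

Ranks of variable 1: 2, 3, 4, 1, 5
Ranks of variable 2: 4, 1, 2, 5, 3
d = r₁ − r₂: -2, 2, 2, -4, 2
d²: 4, 4, 4, 16, 4; Σd² = 32
ρ = 1 − 6·32/(5·24) = 1 − 192/120 = -0.600

-0.600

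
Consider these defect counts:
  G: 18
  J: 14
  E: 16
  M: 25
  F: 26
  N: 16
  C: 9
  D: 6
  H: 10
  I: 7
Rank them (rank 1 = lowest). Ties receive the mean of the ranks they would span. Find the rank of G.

Sorted (ascending): 6, 7, 9, 10, 14, 16, 16, 18, 25, 26
The 2 values of 16 occupy positions 6–7 → average rank (6+7)/2 = 6.5.
G has value 18 → rank 8.

8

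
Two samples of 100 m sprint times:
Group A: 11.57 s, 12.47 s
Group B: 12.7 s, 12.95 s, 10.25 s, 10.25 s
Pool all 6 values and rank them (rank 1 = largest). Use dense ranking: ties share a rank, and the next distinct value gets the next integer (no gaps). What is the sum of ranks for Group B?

13

Sorted (descending): 12.95, 12.7, 12.47, 11.57, 10.25, 10.25
The 2 values of 10.25 share dense rank 5.
Remaining distinct values take the next consecutive integers.
Group B values → pooled ranks: 12.7→2, 12.95→1, 10.25→5, 10.25→5
Rank sum = 2 + 1 + 5 + 5 = 13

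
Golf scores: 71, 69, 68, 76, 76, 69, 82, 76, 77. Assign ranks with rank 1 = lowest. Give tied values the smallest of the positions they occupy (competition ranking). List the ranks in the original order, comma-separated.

Sorted (ascending): 68, 69, 69, 71, 76, 76, 76, 77, 82
The 2 values of 69 occupy positions 2–3 → each gets rank 2.
The 3 values of 76 occupy positions 5–7 → each gets rank 5.

4, 2, 1, 5, 5, 2, 9, 5, 8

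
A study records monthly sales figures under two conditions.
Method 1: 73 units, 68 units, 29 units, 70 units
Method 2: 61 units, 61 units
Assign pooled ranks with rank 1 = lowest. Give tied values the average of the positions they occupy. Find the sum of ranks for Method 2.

5

Sorted (ascending): 29, 61, 61, 68, 70, 73
The 2 values of 61 occupy positions 2–3 → average rank (2+3)/2 = 2.5.
Method 2 values → pooled ranks: 61→2.5, 61→2.5
Rank sum = 2.5 + 2.5 = 5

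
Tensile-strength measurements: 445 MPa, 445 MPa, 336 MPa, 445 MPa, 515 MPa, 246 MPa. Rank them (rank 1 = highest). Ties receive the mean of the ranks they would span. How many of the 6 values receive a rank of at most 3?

Sorted (descending): 515, 445, 445, 445, 336, 246
The 3 values of 445 occupy positions 2–4 → average rank 3.
Ranks ≤ 3: {1, 3, 3, 3} → 4 values.

4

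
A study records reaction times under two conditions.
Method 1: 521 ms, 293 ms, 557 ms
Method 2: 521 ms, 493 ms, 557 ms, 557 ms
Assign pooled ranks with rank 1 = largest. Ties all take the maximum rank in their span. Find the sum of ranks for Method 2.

17

Sorted (descending): 557, 557, 557, 521, 521, 493, 293
The 3 values of 557 occupy positions 1–3 → each gets rank 3.
The 2 values of 521 occupy positions 4–5 → each gets rank 5.
Method 2 values → pooled ranks: 521→5, 493→6, 557→3, 557→3
Rank sum = 5 + 6 + 3 + 3 = 17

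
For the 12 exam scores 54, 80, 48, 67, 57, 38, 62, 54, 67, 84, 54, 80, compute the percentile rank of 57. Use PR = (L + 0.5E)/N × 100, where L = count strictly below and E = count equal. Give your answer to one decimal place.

N = 12.
Strictly below 57: 5. Equal to 57: 1.
PR = (5 + 0.5·1)/12 × 100 = 45.8

45.8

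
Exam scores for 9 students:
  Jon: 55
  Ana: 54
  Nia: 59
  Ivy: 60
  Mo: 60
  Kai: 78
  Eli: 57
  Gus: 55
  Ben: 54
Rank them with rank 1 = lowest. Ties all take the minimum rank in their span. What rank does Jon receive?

Sorted (ascending): 54, 54, 55, 55, 57, 59, 60, 60, 78
The 2 values of 54 occupy positions 1–2 → each gets rank 1.
The 2 values of 55 occupy positions 3–4 → each gets rank 3.
The 2 values of 60 occupy positions 7–8 → each gets rank 7.
Jon has value 55 → rank 3.

3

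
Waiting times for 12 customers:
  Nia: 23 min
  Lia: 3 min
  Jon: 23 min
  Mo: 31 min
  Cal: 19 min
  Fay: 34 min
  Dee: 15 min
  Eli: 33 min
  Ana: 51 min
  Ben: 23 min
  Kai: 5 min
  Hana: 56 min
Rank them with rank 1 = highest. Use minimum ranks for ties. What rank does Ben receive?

Sorted (descending): 56, 51, 34, 33, 31, 23, 23, 23, 19, 15, 5, 3
The 3 values of 23 occupy positions 6–8 → each gets rank 6.
Ben has value 23 min → rank 6.

6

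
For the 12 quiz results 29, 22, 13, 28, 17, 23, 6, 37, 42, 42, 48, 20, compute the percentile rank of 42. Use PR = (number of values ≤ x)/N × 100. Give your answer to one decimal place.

91.7

N = 12.
Strictly below 42: 9. Equal to 42: 2.
PR = 11/12 × 100 = 91.7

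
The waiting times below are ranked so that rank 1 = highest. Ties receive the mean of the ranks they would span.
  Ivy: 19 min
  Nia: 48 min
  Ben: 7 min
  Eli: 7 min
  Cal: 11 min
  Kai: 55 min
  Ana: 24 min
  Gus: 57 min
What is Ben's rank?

Sorted (descending): 57, 55, 48, 24, 19, 11, 7, 7
The 2 values of 7 occupy positions 7–8 → average rank (7+8)/2 = 7.5.
Ben has value 7 min → rank 7.5.

7.5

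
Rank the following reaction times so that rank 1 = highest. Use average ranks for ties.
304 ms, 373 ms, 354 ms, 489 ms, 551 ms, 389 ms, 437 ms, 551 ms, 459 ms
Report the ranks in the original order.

Sorted (descending): 551, 551, 489, 459, 437, 389, 373, 354, 304
The 2 values of 551 occupy positions 1–2 → average rank (1+2)/2 = 1.5.

9, 7, 8, 3, 1.5, 6, 5, 1.5, 4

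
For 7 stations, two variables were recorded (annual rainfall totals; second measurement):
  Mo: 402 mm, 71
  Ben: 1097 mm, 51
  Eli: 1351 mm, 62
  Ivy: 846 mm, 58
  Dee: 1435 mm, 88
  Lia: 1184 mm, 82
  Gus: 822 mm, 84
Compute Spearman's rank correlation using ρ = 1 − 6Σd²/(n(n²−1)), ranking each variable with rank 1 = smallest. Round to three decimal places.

0.214

Ranks of variable 1: 1, 4, 6, 3, 7, 5, 2
Ranks of variable 2: 4, 1, 3, 2, 7, 5, 6
d = r₁ − r₂: -3, 3, 3, 1, 0, 0, -4
d²: 9, 9, 9, 1, 0, 0, 16; Σd² = 44
ρ = 1 − 6·44/(7·48) = 1 − 264/336 = 0.214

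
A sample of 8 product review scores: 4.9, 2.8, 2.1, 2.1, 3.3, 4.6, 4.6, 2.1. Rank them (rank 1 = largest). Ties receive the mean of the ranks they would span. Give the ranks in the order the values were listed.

1, 5, 7, 7, 4, 2.5, 2.5, 7

Sorted (descending): 4.9, 4.6, 4.6, 3.3, 2.8, 2.1, 2.1, 2.1
The 2 values of 4.6 occupy positions 2–3 → average rank (2+3)/2 = 2.5.
The 3 values of 2.1 occupy positions 6–8 → average rank 7.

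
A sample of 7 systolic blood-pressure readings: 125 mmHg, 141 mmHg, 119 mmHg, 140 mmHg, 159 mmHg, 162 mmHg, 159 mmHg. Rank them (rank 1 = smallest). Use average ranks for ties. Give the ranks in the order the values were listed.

Sorted (ascending): 119, 125, 140, 141, 159, 159, 162
The 2 values of 159 occupy positions 5–6 → average rank (5+6)/2 = 5.5.

2, 4, 1, 3, 5.5, 7, 5.5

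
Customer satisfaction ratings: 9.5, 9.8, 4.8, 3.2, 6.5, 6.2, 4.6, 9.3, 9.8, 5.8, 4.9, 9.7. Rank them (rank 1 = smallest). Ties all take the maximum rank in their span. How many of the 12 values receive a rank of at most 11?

10

Sorted (ascending): 3.2, 4.6, 4.8, 4.9, 5.8, 6.2, 6.5, 9.3, 9.5, 9.7, 9.8, 9.8
The 2 values of 9.8 occupy positions 11–12 → each gets rank 12.
Ranks ≤ 11: {1, 2, 3, 4, 5, 6, 7, 8, 9, 10} → 10 values.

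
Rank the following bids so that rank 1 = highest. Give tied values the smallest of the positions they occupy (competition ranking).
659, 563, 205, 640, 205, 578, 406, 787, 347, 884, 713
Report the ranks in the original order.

4, 7, 10, 5, 10, 6, 8, 2, 9, 1, 3

Sorted (descending): 884, 787, 713, 659, 640, 578, 563, 406, 347, 205, 205
The 2 values of 205 occupy positions 10–11 → each gets rank 10.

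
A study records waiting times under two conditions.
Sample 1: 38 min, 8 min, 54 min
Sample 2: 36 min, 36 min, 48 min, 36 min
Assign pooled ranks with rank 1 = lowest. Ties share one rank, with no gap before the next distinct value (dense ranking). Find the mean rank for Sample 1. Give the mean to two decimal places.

Sorted (ascending): 8, 36, 36, 36, 38, 48, 54
The 3 values of 36 share dense rank 2.
Remaining distinct values take the next consecutive integers.
Sample 1 values → pooled ranks: 38→3, 8→1, 54→5
Mean rank = (3 + 1 + 5) / 3 = 3.00

3.00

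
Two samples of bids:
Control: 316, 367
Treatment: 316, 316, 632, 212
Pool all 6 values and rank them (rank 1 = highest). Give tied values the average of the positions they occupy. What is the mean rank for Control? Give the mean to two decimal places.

3.00

Sorted (descending): 632, 367, 316, 316, 316, 212
The 3 values of 316 occupy positions 3–5 → average rank 4.
Control values → pooled ranks: 316→4, 367→2
Mean rank = (4 + 2) / 2 = 3.00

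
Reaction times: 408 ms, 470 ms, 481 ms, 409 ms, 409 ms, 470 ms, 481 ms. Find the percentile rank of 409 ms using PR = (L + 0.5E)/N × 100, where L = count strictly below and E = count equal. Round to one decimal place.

28.6

N = 7.
Strictly below 409: 1. Equal to 409: 2.
PR = (1 + 0.5·2)/7 × 100 = 28.6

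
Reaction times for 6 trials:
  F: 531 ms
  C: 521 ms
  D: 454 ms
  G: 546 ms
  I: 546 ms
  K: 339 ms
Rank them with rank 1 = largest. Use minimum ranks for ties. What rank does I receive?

1

Sorted (descending): 546, 546, 531, 521, 454, 339
The 2 values of 546 occupy positions 1–2 → each gets rank 1.
I has value 546 ms → rank 1.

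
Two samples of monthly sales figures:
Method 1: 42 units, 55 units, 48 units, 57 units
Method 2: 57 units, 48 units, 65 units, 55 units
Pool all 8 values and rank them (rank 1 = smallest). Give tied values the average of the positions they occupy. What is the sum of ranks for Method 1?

Sorted (ascending): 42, 48, 48, 55, 55, 57, 57, 65
The 2 values of 48 occupy positions 2–3 → average rank (2+3)/2 = 2.5.
The 2 values of 55 occupy positions 4–5 → average rank (4+5)/2 = 4.5.
The 2 values of 57 occupy positions 6–7 → average rank (6+7)/2 = 6.5.
Method 1 values → pooled ranks: 42→1, 55→4.5, 48→2.5, 57→6.5
Rank sum = 1 + 4.5 + 2.5 + 6.5 = 14.5

14.5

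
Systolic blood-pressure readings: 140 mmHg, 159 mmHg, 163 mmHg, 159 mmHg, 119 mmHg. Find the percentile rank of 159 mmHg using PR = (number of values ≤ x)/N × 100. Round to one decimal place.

N = 5.
Strictly below 159: 2. Equal to 159: 2.
PR = 4/5 × 100 = 80.0

80.0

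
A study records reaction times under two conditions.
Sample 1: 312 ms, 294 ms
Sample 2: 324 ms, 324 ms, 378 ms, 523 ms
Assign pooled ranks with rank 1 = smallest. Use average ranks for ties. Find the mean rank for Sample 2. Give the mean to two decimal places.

Sorted (ascending): 294, 312, 324, 324, 378, 523
The 2 values of 324 occupy positions 3–4 → average rank (3+4)/2 = 3.5.
Sample 2 values → pooled ranks: 324→3.5, 324→3.5, 378→5, 523→6
Mean rank = (3.5 + 3.5 + 5 + 6) / 4 = 4.50

4.50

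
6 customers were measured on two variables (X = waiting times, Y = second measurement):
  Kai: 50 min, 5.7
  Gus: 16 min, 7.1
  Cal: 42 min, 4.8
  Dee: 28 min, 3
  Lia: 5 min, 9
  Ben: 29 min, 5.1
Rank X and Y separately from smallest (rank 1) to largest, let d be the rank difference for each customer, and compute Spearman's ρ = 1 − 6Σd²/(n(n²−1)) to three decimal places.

Ranks of variable 1: 6, 2, 5, 3, 1, 4
Ranks of variable 2: 4, 5, 2, 1, 6, 3
d = r₁ − r₂: 2, -3, 3, 2, -5, 1
d²: 4, 9, 9, 4, 25, 1; Σd² = 52
ρ = 1 − 6·52/(6·35) = 1 − 312/210 = -0.486

-0.486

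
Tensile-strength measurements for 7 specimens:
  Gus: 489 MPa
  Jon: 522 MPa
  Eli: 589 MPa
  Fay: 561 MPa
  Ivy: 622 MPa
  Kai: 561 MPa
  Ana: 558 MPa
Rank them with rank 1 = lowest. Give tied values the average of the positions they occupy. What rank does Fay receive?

4.5

Sorted (ascending): 489, 522, 558, 561, 561, 589, 622
The 2 values of 561 occupy positions 4–5 → average rank (4+5)/2 = 4.5.
Fay has value 561 MPa → rank 4.5.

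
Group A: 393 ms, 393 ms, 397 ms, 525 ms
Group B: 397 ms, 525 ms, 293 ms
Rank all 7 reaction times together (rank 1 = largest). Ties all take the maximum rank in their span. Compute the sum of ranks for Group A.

18

Sorted (descending): 525, 525, 397, 397, 393, 393, 293
The 2 values of 525 occupy positions 1–2 → each gets rank 2.
The 2 values of 397 occupy positions 3–4 → each gets rank 4.
The 2 values of 393 occupy positions 5–6 → each gets rank 6.
Group A values → pooled ranks: 393→6, 393→6, 397→4, 525→2
Rank sum = 6 + 6 + 4 + 2 = 18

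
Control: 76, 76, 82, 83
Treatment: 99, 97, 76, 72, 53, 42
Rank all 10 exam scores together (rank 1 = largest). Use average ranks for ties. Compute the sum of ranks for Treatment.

Sorted (descending): 99, 97, 83, 82, 76, 76, 76, 72, 53, 42
The 3 values of 76 occupy positions 5–7 → average rank 6.
Treatment values → pooled ranks: 99→1, 97→2, 76→6, 72→8, 53→9, 42→10
Rank sum = 1 + 2 + 6 + 8 + 9 + 10 = 36

36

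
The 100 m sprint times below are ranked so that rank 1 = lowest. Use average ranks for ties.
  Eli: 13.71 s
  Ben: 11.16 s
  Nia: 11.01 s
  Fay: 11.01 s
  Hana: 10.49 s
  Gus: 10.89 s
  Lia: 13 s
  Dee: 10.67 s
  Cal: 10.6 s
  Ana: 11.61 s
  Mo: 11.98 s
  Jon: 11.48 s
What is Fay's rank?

Sorted (ascending): 10.49, 10.6, 10.67, 10.89, 11.01, 11.01, 11.16, 11.48, 11.61, 11.98, 13, 13.71
The 2 values of 11.01 occupy positions 5–6 → average rank (5+6)/2 = 5.5.
Fay has value 11.01 s → rank 5.5.

5.5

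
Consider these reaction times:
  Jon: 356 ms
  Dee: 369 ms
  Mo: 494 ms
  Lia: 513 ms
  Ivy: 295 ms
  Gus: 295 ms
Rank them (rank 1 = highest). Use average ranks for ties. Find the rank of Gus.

5.5

Sorted (descending): 513, 494, 369, 356, 295, 295
The 2 values of 295 occupy positions 5–6 → average rank (5+6)/2 = 5.5.
Gus has value 295 ms → rank 5.5.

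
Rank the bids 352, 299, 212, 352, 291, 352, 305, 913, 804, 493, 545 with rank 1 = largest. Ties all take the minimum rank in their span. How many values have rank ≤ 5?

Sorted (descending): 913, 804, 545, 493, 352, 352, 352, 305, 299, 291, 212
The 3 values of 352 occupy positions 5–7 → each gets rank 5.
Ranks ≤ 5: {1, 2, 3, 4, 5, 5, 5} → 7 values.

7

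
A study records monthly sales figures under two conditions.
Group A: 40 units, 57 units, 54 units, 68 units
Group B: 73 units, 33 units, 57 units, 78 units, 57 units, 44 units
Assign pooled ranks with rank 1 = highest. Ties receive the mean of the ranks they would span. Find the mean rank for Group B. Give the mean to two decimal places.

Sorted (descending): 78, 73, 68, 57, 57, 57, 54, 44, 40, 33
The 3 values of 57 occupy positions 4–6 → average rank 5.
Group B values → pooled ranks: 73→2, 33→10, 57→5, 78→1, 57→5, 44→8
Mean rank = (2 + 10 + 5 + 1 + 5 + 8) / 6 = 5.17

5.17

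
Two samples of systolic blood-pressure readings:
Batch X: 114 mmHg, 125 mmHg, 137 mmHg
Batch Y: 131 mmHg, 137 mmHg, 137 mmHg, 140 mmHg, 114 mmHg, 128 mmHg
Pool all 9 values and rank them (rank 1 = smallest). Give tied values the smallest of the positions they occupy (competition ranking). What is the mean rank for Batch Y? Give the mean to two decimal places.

Sorted (ascending): 114, 114, 125, 128, 131, 137, 137, 137, 140
The 2 values of 114 occupy positions 1–2 → each gets rank 1.
The 3 values of 137 occupy positions 6–8 → each gets rank 6.
Batch Y values → pooled ranks: 131→5, 137→6, 137→6, 140→9, 114→1, 128→4
Mean rank = (5 + 6 + 6 + 9 + 1 + 4) / 6 = 5.17

5.17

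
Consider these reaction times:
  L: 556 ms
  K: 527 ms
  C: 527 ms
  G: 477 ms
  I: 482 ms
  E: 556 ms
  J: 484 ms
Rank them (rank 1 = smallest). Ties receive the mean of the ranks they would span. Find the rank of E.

6.5

Sorted (ascending): 477, 482, 484, 527, 527, 556, 556
The 2 values of 527 occupy positions 4–5 → average rank (4+5)/2 = 4.5.
The 2 values of 556 occupy positions 6–7 → average rank (6+7)/2 = 6.5.
E has value 556 ms → rank 6.5.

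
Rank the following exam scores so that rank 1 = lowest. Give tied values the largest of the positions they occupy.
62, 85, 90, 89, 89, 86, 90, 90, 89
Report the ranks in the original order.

Sorted (ascending): 62, 85, 86, 89, 89, 89, 90, 90, 90
The 3 values of 89 occupy positions 4–6 → each gets rank 6.
The 3 values of 90 occupy positions 7–9 → each gets rank 9.

1, 2, 9, 6, 6, 3, 9, 9, 6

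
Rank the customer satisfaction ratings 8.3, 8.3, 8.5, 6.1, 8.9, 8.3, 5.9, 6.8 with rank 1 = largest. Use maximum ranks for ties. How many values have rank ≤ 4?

Sorted (descending): 8.9, 8.5, 8.3, 8.3, 8.3, 6.8, 6.1, 5.9
The 3 values of 8.3 occupy positions 3–5 → each gets rank 5.
Ranks ≤ 4: {1, 2} → 2 values.

2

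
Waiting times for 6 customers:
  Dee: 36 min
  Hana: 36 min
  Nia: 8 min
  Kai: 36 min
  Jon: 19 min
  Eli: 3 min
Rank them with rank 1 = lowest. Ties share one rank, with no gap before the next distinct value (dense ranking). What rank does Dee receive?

4

Sorted (ascending): 3, 8, 19, 36, 36, 36
The 3 values of 36 share dense rank 4.
Remaining distinct values take the next consecutive integers.
Dee has value 36 min → rank 4.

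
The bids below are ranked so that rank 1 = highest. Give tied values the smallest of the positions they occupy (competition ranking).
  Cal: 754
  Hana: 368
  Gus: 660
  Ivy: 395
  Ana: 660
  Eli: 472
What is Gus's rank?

2

Sorted (descending): 754, 660, 660, 472, 395, 368
The 2 values of 660 occupy positions 2–3 → each gets rank 2.
Gus has value 660 → rank 2.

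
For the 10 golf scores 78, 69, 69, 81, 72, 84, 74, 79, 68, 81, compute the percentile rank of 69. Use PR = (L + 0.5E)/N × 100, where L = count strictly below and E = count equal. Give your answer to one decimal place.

20.0

N = 10.
Strictly below 69: 1. Equal to 69: 2.
PR = (1 + 0.5·2)/10 × 100 = 20.0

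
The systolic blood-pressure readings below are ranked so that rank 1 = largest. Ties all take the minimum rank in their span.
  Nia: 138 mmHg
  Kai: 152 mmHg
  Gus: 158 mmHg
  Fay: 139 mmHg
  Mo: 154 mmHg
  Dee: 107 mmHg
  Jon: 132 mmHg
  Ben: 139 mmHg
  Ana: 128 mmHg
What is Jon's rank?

7

Sorted (descending): 158, 154, 152, 139, 139, 138, 132, 128, 107
The 2 values of 139 occupy positions 4–5 → each gets rank 4.
Jon has value 132 mmHg → rank 7.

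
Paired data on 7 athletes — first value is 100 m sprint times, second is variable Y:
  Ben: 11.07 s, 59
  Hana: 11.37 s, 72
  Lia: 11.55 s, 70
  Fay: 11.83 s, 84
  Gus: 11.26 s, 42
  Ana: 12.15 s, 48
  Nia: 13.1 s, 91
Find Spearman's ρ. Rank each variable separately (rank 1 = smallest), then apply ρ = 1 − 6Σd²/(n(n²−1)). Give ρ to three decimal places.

Ranks of variable 1: 1, 3, 4, 5, 2, 6, 7
Ranks of variable 2: 3, 5, 4, 6, 1, 2, 7
d = r₁ − r₂: -2, -2, 0, -1, 1, 4, 0
d²: 4, 4, 0, 1, 1, 16, 0; Σd² = 26
ρ = 1 − 6·26/(7·48) = 1 − 156/336 = 0.536

0.536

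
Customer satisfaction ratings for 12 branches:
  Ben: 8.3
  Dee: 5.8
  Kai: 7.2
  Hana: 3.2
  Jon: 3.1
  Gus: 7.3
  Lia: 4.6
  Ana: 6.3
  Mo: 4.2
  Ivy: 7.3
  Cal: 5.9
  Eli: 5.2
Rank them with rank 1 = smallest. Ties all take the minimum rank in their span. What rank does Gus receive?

Sorted (ascending): 3.1, 3.2, 4.2, 4.6, 5.2, 5.8, 5.9, 6.3, 7.2, 7.3, 7.3, 8.3
The 2 values of 7.3 occupy positions 10–11 → each gets rank 10.
Gus has value 7.3 → rank 10.

10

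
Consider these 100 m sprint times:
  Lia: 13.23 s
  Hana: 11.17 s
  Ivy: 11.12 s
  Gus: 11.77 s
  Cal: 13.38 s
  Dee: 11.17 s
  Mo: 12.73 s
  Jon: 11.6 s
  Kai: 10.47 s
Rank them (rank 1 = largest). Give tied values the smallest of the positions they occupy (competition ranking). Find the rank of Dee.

6

Sorted (descending): 13.38, 13.23, 12.73, 11.77, 11.6, 11.17, 11.17, 11.12, 10.47
The 2 values of 11.17 occupy positions 6–7 → each gets rank 6.
Dee has value 11.17 s → rank 6.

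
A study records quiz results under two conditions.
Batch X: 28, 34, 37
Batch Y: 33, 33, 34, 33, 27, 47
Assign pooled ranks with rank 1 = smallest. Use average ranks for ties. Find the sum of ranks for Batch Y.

Sorted (ascending): 27, 28, 33, 33, 33, 34, 34, 37, 47
The 3 values of 33 occupy positions 3–5 → average rank 4.
The 2 values of 34 occupy positions 6–7 → average rank (6+7)/2 = 6.5.
Batch Y values → pooled ranks: 33→4, 33→4, 34→6.5, 33→4, 27→1, 47→9
Rank sum = 4 + 4 + 6.5 + 4 + 1 + 9 = 28.5

28.5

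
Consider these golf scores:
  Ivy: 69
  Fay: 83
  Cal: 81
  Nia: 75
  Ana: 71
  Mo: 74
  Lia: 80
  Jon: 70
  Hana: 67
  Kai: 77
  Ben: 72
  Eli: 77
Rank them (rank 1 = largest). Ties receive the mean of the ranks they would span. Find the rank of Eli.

Sorted (descending): 83, 81, 80, 77, 77, 75, 74, 72, 71, 70, 69, 67
The 2 values of 77 occupy positions 4–5 → average rank (4+5)/2 = 4.5.
Eli has value 77 → rank 4.5.

4.5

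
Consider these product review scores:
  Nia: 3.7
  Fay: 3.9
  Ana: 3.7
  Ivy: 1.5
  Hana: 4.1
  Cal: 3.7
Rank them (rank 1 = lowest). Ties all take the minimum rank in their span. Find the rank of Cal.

Sorted (ascending): 1.5, 3.7, 3.7, 3.7, 3.9, 4.1
The 3 values of 3.7 occupy positions 2–4 → each gets rank 2.
Cal has value 3.7 → rank 2.

2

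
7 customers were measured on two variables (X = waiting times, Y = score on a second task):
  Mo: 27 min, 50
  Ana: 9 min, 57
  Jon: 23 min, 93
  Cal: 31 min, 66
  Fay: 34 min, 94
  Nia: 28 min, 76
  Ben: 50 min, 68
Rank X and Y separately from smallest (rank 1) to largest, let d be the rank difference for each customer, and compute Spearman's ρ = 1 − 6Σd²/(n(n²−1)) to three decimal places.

0.357

Ranks of variable 1: 3, 1, 2, 5, 6, 4, 7
Ranks of variable 2: 1, 2, 6, 3, 7, 5, 4
d = r₁ − r₂: 2, -1, -4, 2, -1, -1, 3
d²: 4, 1, 16, 4, 1, 1, 9; Σd² = 36
ρ = 1 − 6·36/(7·48) = 1 − 216/336 = 0.357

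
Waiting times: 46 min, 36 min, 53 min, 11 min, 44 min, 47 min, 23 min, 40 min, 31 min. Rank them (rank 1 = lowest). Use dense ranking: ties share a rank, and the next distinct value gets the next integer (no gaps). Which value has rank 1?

Sorted (ascending): 11, 23, 31, 36, 40, 44, 46, 47, 53
No ties — each value takes its position as its rank.
Rank 1 → value 11.

11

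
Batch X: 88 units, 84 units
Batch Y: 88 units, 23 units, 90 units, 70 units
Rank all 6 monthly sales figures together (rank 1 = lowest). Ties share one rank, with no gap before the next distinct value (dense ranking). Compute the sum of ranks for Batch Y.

12

Sorted (ascending): 23, 70, 84, 88, 88, 90
The 2 values of 88 share dense rank 4.
Remaining distinct values take the next consecutive integers.
Batch Y values → pooled ranks: 88→4, 23→1, 90→5, 70→2
Rank sum = 4 + 1 + 5 + 2 = 12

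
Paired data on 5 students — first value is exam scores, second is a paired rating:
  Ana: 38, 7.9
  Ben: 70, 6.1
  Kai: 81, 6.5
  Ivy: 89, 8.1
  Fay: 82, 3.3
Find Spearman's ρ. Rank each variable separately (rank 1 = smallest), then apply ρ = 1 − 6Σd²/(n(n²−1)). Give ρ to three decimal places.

0.100

Ranks of variable 1: 1, 2, 3, 5, 4
Ranks of variable 2: 4, 2, 3, 5, 1
d = r₁ − r₂: -3, 0, 0, 0, 3
d²: 9, 0, 0, 0, 9; Σd² = 18
ρ = 1 − 6·18/(5·24) = 1 − 108/120 = 0.100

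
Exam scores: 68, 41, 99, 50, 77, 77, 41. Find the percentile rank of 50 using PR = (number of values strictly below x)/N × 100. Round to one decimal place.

N = 7.
Strictly below 50: 2. Equal to 50: 1.
PR = 2/7 × 100 = 28.6

28.6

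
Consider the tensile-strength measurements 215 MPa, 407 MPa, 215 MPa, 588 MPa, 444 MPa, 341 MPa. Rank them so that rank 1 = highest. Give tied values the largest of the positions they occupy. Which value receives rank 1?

Sorted (descending): 588, 444, 407, 341, 215, 215
The 2 values of 215 occupy positions 5–6 → each gets rank 6.
Rank 1 → value 588.

588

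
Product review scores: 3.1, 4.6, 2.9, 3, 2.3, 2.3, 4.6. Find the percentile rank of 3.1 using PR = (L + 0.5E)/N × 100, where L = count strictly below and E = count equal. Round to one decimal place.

N = 7.
Strictly below 3.1: 4. Equal to 3.1: 1.
PR = (4 + 0.5·1)/7 × 100 = 64.3

64.3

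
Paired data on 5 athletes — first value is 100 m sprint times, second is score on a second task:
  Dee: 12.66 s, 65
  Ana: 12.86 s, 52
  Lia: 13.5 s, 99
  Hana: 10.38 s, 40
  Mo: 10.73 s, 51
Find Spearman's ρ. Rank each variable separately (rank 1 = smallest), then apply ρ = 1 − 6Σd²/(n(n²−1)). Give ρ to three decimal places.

Ranks of variable 1: 3, 4, 5, 1, 2
Ranks of variable 2: 4, 3, 5, 1, 2
d = r₁ − r₂: -1, 1, 0, 0, 0
d²: 1, 1, 0, 0, 0; Σd² = 2
ρ = 1 − 6·2/(5·24) = 1 − 12/120 = 0.900

0.900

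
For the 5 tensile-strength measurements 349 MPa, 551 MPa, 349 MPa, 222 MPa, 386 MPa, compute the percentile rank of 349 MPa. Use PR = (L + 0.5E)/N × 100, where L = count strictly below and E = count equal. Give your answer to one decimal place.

N = 5.
Strictly below 349: 1. Equal to 349: 2.
PR = (1 + 0.5·2)/5 × 100 = 40.0

40.0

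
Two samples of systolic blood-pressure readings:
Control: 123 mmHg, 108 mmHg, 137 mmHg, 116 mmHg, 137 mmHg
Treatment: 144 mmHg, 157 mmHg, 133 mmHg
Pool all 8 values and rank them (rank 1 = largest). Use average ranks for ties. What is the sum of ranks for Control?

28

Sorted (descending): 157, 144, 137, 137, 133, 123, 116, 108
The 2 values of 137 occupy positions 3–4 → average rank (3+4)/2 = 3.5.
Control values → pooled ranks: 123→6, 108→8, 137→3.5, 116→7, 137→3.5
Rank sum = 6 + 8 + 3.5 + 7 + 3.5 = 28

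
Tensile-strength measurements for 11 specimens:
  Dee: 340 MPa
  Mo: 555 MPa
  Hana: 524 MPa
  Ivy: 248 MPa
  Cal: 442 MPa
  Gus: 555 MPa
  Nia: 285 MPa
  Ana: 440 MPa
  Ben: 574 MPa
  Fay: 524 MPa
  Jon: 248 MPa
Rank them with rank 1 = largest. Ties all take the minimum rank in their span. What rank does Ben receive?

Sorted (descending): 574, 555, 555, 524, 524, 442, 440, 340, 285, 248, 248
The 2 values of 555 occupy positions 2–3 → each gets rank 2.
The 2 values of 524 occupy positions 4–5 → each gets rank 4.
The 2 values of 248 occupy positions 10–11 → each gets rank 10.
Ben has value 574 MPa → rank 1.

1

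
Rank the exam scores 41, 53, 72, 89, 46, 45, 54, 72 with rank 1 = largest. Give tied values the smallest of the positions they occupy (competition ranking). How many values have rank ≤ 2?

Sorted (descending): 89, 72, 72, 54, 53, 46, 45, 41
The 2 values of 72 occupy positions 2–3 → each gets rank 2.
Ranks ≤ 2: {1, 2, 2} → 3 values.

3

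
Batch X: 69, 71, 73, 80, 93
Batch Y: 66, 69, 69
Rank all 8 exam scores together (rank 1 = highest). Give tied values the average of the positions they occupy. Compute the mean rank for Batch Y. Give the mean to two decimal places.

Sorted (descending): 93, 80, 73, 71, 69, 69, 69, 66
The 3 values of 69 occupy positions 5–7 → average rank 6.
Batch Y values → pooled ranks: 66→8, 69→6, 69→6
Mean rank = (8 + 6 + 6) / 3 = 6.67

6.67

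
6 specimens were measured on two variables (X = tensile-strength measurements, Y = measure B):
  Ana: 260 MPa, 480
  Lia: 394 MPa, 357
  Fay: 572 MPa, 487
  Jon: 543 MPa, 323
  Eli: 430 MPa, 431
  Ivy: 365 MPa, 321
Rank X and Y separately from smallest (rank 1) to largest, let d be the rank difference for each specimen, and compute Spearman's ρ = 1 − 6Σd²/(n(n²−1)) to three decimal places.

Ranks of variable 1: 1, 3, 6, 5, 4, 2
Ranks of variable 2: 5, 3, 6, 2, 4, 1
d = r₁ − r₂: -4, 0, 0, 3, 0, 1
d²: 16, 0, 0, 9, 0, 1; Σd² = 26
ρ = 1 − 6·26/(6·35) = 1 − 156/210 = 0.257

0.257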